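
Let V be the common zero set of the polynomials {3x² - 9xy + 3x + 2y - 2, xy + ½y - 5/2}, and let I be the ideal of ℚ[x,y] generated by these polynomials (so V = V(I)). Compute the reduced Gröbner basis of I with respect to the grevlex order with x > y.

The reduced Gröbner basis is the canonical form of the ideal for this ordering.

f_1 = 3x² - 9xy + 3x + 2y - 2, LT = x².
f_2 = xy + ½y - 5/2, LT = xy.

S(f_1,f_2): lcm = x²y. S = -3xy² + ½xy + ⅔y² + 5/2x - ⅔y.
  leading term xy²: subtract (-3y)·f_2 from -3xy² + ½xy + ⅔y² + 5/2x - ⅔y → ½xy + 13/6y² + 5/2x - 49/6y
  leading term xy: subtract (½)·f_2 from ½xy + 13/6y² + 5/2x - 49/6y → 13/6y² + 5/2x - 101/12y + 5/4
  leading term y²: no divisor's leading term divides it; move 13/6y² to the remainder.
  leading term x: no divisor's leading term divides it; move 5/2x to the remainder.
  leading term y: no divisor's leading term divides it; move -101/12y to the remainder.
  leading term 1: no divisor's leading term divides it; move 5/4 to the remainder.
  remainder 13/6y² + 5/2x - 101/12y + 5/4 ≠ 0; add g_3 = 13/6y² + 5/2x - 101/12y + 5/4 to the basis.

The other S-polynomials (S(f_1,g_3), S(f_2,g_3)) all reduce to 0 modulo the current basis, so we have a Gröbner basis.

G = {x² + x + 13/6y - 49/6, xy + ½y - 5/2, y² + 15/13x - 101/26y + 15/26}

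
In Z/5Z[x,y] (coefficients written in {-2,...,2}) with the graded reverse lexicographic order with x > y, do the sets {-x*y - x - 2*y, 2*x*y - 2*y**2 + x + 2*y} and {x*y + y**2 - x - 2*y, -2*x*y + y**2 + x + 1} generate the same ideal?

No, the ideals differ.

Two ideals are equal iff their reduced Gröbner bases coincide (the reduced basis is unique for a fixed ordering).
Buchberger on the first generating set:
f_1 = -x*y - x - 2*y, LT = x*y.
f_2 = 2*x*y - 2*y**2 + x + 2*y, LT = x*y.

S(f_1,f_2): lcm = x*y. S = y**2 - 2*x + y.
  leading term y**2: no divisor's leading term divides it; move y**2 to the remainder.
  leading term x: no divisor's leading term divides it; move -2*x to the remainder.
  leading term y: no divisor's leading term divides it; move y to the remainder.
  remainder y**2 - 2*x + y ≠ 0; add g_3 = y**2 - 2*x + y to the basis.

S(f_1,g_3): lcm = x*y**2. S = 2*x**2 + 2*y**2.
  leading term x**2: no divisor's leading term divides it; move 2*x**2 to the remainder.
  leading term y**2: subtract (2)·g_3 from 2*y**2 → -x - 2*y
  leading term x: no divisor's leading term divides it; move -x to the remainder.
  leading term y: no divisor's leading term divides it; move -2*y to the remainder.
  remainder 2*x**2 - x - 2*y ≠ 0; add g_4 = 2*x**2 - x - 2*y to the basis.

The other S-polynomials (S(f_2,g_3), S(f_1,g_4), S(f_2,g_4), S(g_3,g_4)) all reduce to 0 modulo the current basis, so we have a Gröbner basis.
Inter-reduce: drop elements whose leading term is divisible by another's, tail-reduce, and make monic.
Reduced Gröbner basis: {x**2 + 2*x - y, x*y + x + 2*y, y**2 - 2*x + y}.

Buchberger on the second generating set:
h_1 = x*y + y**2 - x - 2*y, LT = x*y.
h_2 = -2*x*y + y**2 + x + 1, LT = x*y.

S(h_1,h_2): lcm = x*y. S = -y**2 + 2*x - 2*y - 2.
  leading term y**2: no divisor's leading term divides it; move -y**2 to the remainder.
  leading term x: no divisor's leading term divides it; move 2*x to the remainder.
  leading term y: no divisor's leading term divides it; move -2*y to the remainder.
  leading term 1: no divisor's leading term divides it; move -2 to the remainder.
  remainder -y**2 + 2*x - 2*y - 2 ≠ 0; add k_3 = -y**2 + 2*x - 2*y - 2 to the basis.

S(h_1,k_3): lcm = x*y**2. S = y**3 + 2*x**2 + 2*x*y - 2*y**2 - 2*x.
  leading term y**3: subtract (-y)·k_3 from y**3 + 2*x**2 + 2*x*y - 2*y**2 - 2*x → 2*x**2 - x*y + y**2 - 2*x - 2*y
  leading term x**2: no divisor's leading term divides it; move 2*x**2 to the remainder.
  leading term x*y: subtract (-1)·h_1 from -x*y + y**2 - 2*x - 2*y → 2*y**2 + 2*x + y
  leading term y**2: subtract (-2)·k_3 from 2*y**2 + 2*x + y → x + 2*y + 1
  leading term x: no divisor's leading term divides it; move x to the remainder.
  leading term y: no divisor's leading term divides it; move 2*y to the remainder.
  leading term 1: no divisor's leading term divides it; move 1 to the remainder.
  remainder 2*x**2 + x + 2*y + 1 ≠ 0; add k_4 = 2*x**2 + x + 2*y + 1 to the basis.

The other S-polynomials (S(h_2,k_3), S(h_1,k_4), S(h_2,k_4), S(k_3,k_4)) all reduce to 0 modulo the current basis, so we have a Gröbner basis.
Inter-reduce: drop elements whose leading term is divisible by another's, tail-reduce, and make monic.
Reduced Gröbner basis: {x**2 - 2*x + y - 2, x*y + x + y - 2, y**2 - 2*x + 2*y + 2}.

These differ, so the ideals are not equal.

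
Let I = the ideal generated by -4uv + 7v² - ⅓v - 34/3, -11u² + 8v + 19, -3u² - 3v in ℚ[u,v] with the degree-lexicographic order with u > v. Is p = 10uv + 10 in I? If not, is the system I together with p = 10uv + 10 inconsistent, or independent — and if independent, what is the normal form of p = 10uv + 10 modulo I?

10uv + 10 lies in I (it reduces to 0).

First compute the reduced Gröbner basis of I by Buchberger's algorithm.
f_1 = -4uv + 7v² - ⅓v - 34/3, LT = uv.
f_2 = -11u² + 8v + 19, LT = u².
f_3 = -3u² - 3v, LT = u².

S(f_1,f_2): lcm = u²v. S = -7/4uv² + 1/12uv + 8/11v² + 17/6u + 19/11v.
  leading term uv²: subtract (7/16v)·f_1 from -7/4uv² + 1/12uv + 8/11v² + 17/6u + 19/11v → -49/16v³ + 1/12uv + 461/528v² + 17/6u + 1765/264v
  leading term v³: no divisor's leading term divides it; move -49/16v³ to the remainder.
  leading term uv: subtract (-1/48)·f_1 from 1/12uv + 461/528v² + 17/6u + 1765/264v → 269/264v² + 17/6u + 10579/1584v - 17/72
  leading term v²: no divisor's leading term divides it; move 269/264v² to the remainder.
  leading term u: no divisor's leading term divides it; move 17/6u to the remainder.
  leading term v: no divisor's leading term divides it; move 10579/1584v to the remainder.
  leading term 1: no divisor's leading term divides it; move -17/72 to the remainder.
  remainder -49/16v³ + 269/264v² + 17/6u + 10579/1584v - 17/72 ≠ 0; add h_4 = -49/16v³ + 269/264v² + 17/6u + 10579/1584v - 17/72 to the basis.

S(f_1,f_3): lcm = u²v. S = -7/4uv² + 1/12uv - v² + 17/6u.
  leading term uv²: subtract (7/16v)·f_1 from -7/4uv² + 1/12uv - v² + 17/6u → -49/16v³ + 1/12uv - 41/48v² + 17/6u + 119/24v
  leading term v³: subtract (1)·h_4 from -49/16v³ + 1/12uv - 41/48v² + 17/6u + 119/24v → 1/12uv - 989/528v² - 2725/1584v + 17/72
  leading term uv: subtract (-1/48)·f_1 from 1/12uv - 989/528v² - 2725/1584v + 17/72 → -19/11v² - 19/11v
  leading term v²: no divisor's leading term divides it; move -19/11v² to the remainder.
  leading term v: no divisor's leading term divides it; move -19/11v to the remainder.
  remainder -19/11v² - 19/11v ≠ 0; add h_5 = -19/11v² - 19/11v to the basis.

S(f_2,f_3): lcm = u². S = -19/11v - 19/11.
  leading term v: no divisor's leading term divides it; move -19/11v to the remainder.
  leading term 1: no divisor's leading term divides it; move -19/11 to the remainder.
  remainder -19/11v - 19/11 ≠ 0; add h_6 = -19/11v - 19/11 to the basis.

S(f_1,h_4): lcm = uv³. S = -7/4v⁴ + 538/1617uv² + 1/12v³ + 136/147u² + 10579/4851uv + 17/6v² - 34/441u.
  leading term v⁴: subtract (4/7v)·h_4 from -7/4v⁴ + 538/1617uv² + 1/12v³ + 136/147u² + 10579/4851uv + 17/6v² - 34/441u → 538/1617uv² - 461/924v³ + 136/147u² + 2725/4851uv - 2725/2772v² - 34/441u + 17/126v
  leading term uv²: subtract (-269/3234v)·f_1 from 538/1617uv² - 461/924v³ + 136/147u² + 2725/4851uv - 2725/2772v² - 34/441u + 17/126v → 1/12v³ + 136/147u² + 2725/4851uv - 1783/1764v² - 34/441u - 7837/9702v
  leading term v³: subtract (-4/147)·h_4 from 1/12v³ + 136/147u² + 2725/4851uv - 1783/1764v² - 34/441u - 7837/9702v → 136/147u² + 2725/4851uv - 2725/2772v² - 3313/5292v - 17/2646
  leading term u²: subtract (-136/1617)·f_2 from 136/147u² + 2725/4851uv - 2725/2772v² - 3313/5292v - 17/2646 → 2725/4851uv - 2725/2772v² + 2725/58212v + 46325/29106
  leading term uv: subtract (-2725/19404)·f_1 from 2725/4851uv - 2725/2772v² + 2725/58212v + 46325/29106 → 0
  remainder 0.

S(f_2,h_4): leading monomials are coprime, so the S-polynomial reduces to 0 (Buchberger's first criterion).
S(f_3,h_4): leading monomials are coprime, so the S-polynomial reduces to 0 (Buchberger's first criterion).
S(f_1,h_5): lcm = uv². S = -7/4v³ - uv + 1/12v² + 17/6v.
  leading term v³: subtract (4/7)·h_4 from -7/4v³ - uv + 1/12v² + 17/6v → -uv - 461/924v² - 34/21u - 2725/2772v + 17/126
  leading term uv: subtract (¼)·f_1 from -uv - 461/924v² - 34/21u - 2725/2772v + 17/126 → -1039/462v² - 34/21u - 1247/1386v + 187/63
  leading term v²: subtract (1039/798)·h_5 from -1039/462v² - 34/21u - 1247/1386v + 187/63 → -34/21u + 85/63v + 187/63
  leading term u: no divisor's leading term divides it; move -34/21u to the remainder.
  leading term v: subtract (-935/1197)·h_6 from 85/63v + 187/63 → 34/21
  leading term 1: no divisor's leading term divides it; move 34/21 to the remainder.
  remainder -34/21u + 34/21 ≠ 0; add h_7 = -34/21u + 34/21 to the basis.

S(f_2,h_5): leading monomials are coprime, so the S-polynomial reduces to 0 (Buchberger's first criterion).
S(f_3,h_5): leading monomials are coprime, so the S-polynomial reduces to 0 (Buchberger's first criterion).
S(h_4,h_5): lcm = v³. S = -2155/1617v² - 136/147u - 10579/4851v + 34/441.
  leading term v²: subtract (2155/2793)·h_5 from -2155/1617v² - 136/147u - 10579/4851v + 34/441 → -136/147u - 374/441v + 34/441
  leading term u: subtract (4/7)·h_7 from -136/147u - 374/441v + 34/441 → -374/441v - 374/441
  leading term v: subtract (4114/8379)·h_6 from -374/441v - 374/441 → 0
  remainder 0.

S(f_1,h_6): lcm = uv. S = -7/4v² - u + 1/12v + 17/6.
  leading term v²: subtract (77/76)·h_5 from -7/4v² - u + 1/12v + 17/6 → -u + 11/6v + 17/6
  leading term u: subtract (21/34)·h_7 from -u + 11/6v + 17/6 → 11/6v + 11/6
  leading term v: subtract (-121/114)·h_6 from 11/6v + 11/6 → 0
  remainder 0.

S(f_2,h_6): leading monomials are coprime, so the S-polynomial reduces to 0 (Buchberger's first criterion).
S(f_3,h_6): leading monomials are coprime, so the S-polynomial reduces to 0 (Buchberger's first criterion).
S(h_4,h_6): lcm = v³. S = -2155/1617v² - 136/147u - 10579/4851v + 34/441.
  leading term v²: subtract (2155/2793)·h_5 from -2155/1617v² - 136/147u - 10579/4851v + 34/441 → -136/147u - 374/441v + 34/441
  leading term u: subtract (4/7)·h_7 from -136/147u - 374/441v + 34/441 → -374/441v - 374/441
  leading term v: subtract (4114/8379)·h_6 from -374/441v - 374/441 → 0
  remainder 0.

S(h_5,h_6): lcm = v². S = 0.
  remainder 0.

S(f_1,h_7): lcm = uv. S = -7/4v² + 13/12v + 17/6.
  leading term v²: subtract (77/76)·h_5 from -7/4v² + 13/12v + 17/6 → 17/6v + 17/6
  leading term v: subtract (-187/114)·h_6 from 17/6v + 17/6 → 0
  remainder 0.

S(f_2,h_7): lcm = u². S = u - 8/11v - 19/11.
  leading term u: subtract (-21/34)·h_7 from u - 8/11v - 19/11 → -8/11v - 8/11
  leading term v: subtract (8/19)·h_6 from -8/11v - 8/11 → 0
  remainder 0.

S(f_3,h_7): lcm = u². S = u + v.
  leading term u: subtract (-21/34)·h_7 from u + v → v + 1
  leading term v: subtract (-11/19)·h_6 from v + 1 → 0
  remainder 0.

S(h_4,h_7): leading monomials are coprime, so the S-polynomial reduces to 0 (Buchberger's first criterion).
S(h_5,h_7): leading monomials are coprime, so the S-polynomial reduces to 0 (Buchberger's first criterion).
S(h_6,h_7): leading monomials are coprime, so the S-polynomial reduces to 0 (Buchberger's first criterion).
Every S-polynomial of the final basis reduces to 0, so we have a Gröbner basis.
Inter-reduce: drop elements whose leading term is divisible by another's, tail-reduce, and make monic.
Reduced Gröbner basis: {u - 1, v + 1}.
Label its elements g_1 = u - 1, g_2 = v + 1.

Reduce p = 10uv + 10 modulo G:
  leading term uv: subtract (10v)·g_1 from 10uv + 10 → 10v + 10
  leading term v: subtract (10)·g_2 from 10v + 10 → 0
  normal form = 0.
Since the normal form is 0, p ∈ I.

Ideal membership is decidable via reduction modulo a Gröbner basis.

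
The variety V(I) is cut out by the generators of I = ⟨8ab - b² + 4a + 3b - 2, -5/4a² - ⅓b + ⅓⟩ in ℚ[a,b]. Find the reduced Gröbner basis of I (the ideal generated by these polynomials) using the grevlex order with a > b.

f_1 = 8ab - b² + 4a + 3b - 2, LT = ab.
f_2 = -5/4a² - ⅓b + ⅓, LT = a².

S(f_1,f_2): lcm = a²b. S = -⅛ab² + ½a² + ⅜ab - 4/15b² - ¼a + 4/15b.
  leading term ab²: subtract (-1/64b)·f_1 from -⅛ab² + ½a² + ⅜ab - 4/15b² - ¼a + 4/15b → -1/64b³ + ½a² + 7/16ab - 211/960b² - ¼a + 113/480b
  leading term b³: no divisor's leading term divides it; move -1/64b³ to the remainder.
  leading term a²: subtract (-⅖)·f_2 from ½a² + 7/16ab - 211/960b² - ¼a + 113/480b → 7/16ab - 211/960b² - ¼a + 49/480b + 2/15
  leading term ab: subtract (7/128)·f_1 from 7/16ab - 211/960b² - ¼a + 49/480b + 2/15 → -317/1920b² - 15/32a - 119/1920b + 233/960
  leading term b²: no divisor's leading term divides it; move -317/1920b² to the remainder.
  leading term a: no divisor's leading term divides it; move -15/32a to the remainder.
  leading term b: no divisor's leading term divides it; move -119/1920b to the remainder.
  leading term 1: no divisor's leading term divides it; move 233/960 to the remainder.
  remainder -1/64b³ - 317/1920b² - 15/32a - 119/1920b + 233/960 ≠ 0; add g_3 = -1/64b³ - 317/1920b² - 15/32a - 119/1920b + 233/960 to the basis.

S(f_1,g_3): lcm = ab³. S = -⅛b⁴ - 151/15ab² + ⅜b³ - 30a² - 119/30ab - ¼b² + 233/15a.
  leading term b⁴: subtract (8b)·g_3 from -⅛b⁴ - 151/15ab² + ⅜b³ - 30a² - 119/30ab - ¼b² + 233/15a → -151/15ab² + 407/240b³ - 30a² - 13/60ab + 59/240b² + 233/15a - 233/120b
  leading term ab²: subtract (-151/120b)·f_1 from -151/15ab² + 407/240b³ - 30a² - 13/60ab + 59/240b² + 233/15a - 233/120b → 7/16b³ - 30a² + 289/60ab + 193/48b² + 233/15a - 107/24b
  leading term b³: subtract (-28)·g_3 from 7/16b³ - 30a² + 289/60ab + 193/48b² + 233/15a - 107/24b → -30a² + 289/60ab - 289/480b² + 289/120a - 991/160b + 1631/240
  leading term a²: subtract (24)·f_2 from -30a² + 289/60ab - 289/480b² + 289/120a - 991/160b + 1631/240 → 289/60ab - 289/480b² + 289/120a + 289/160b - 289/240
  leading term ab: subtract (289/480)·f_1 from 289/60ab - 289/480b² + 289/120a + 289/160b - 289/240 → 0
  remainder 0.

S(f_2,g_3): leading monomials are coprime, so the S-polynomial reduces to 0 (Buchberger's first criterion).
Every S-polynomial of the final basis reduces to 0, so we have a Gröbner basis.

G = {b³ + 317/30b² + 30a + 119/30b - 233/15, a² + 4/15b - 4/15, ab - ⅛b² + ½a + ⅜b - ¼}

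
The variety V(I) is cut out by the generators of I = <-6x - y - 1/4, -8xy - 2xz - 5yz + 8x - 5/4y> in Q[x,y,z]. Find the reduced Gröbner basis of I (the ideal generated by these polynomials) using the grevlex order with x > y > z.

G = {y^2 - 7/2yz - 27/16y + 1/16z - 1/4, x + 1/6y + 1/24}

f_1 = -6x - y - 1/4, LT = x.
f_2 = -8xy - 2xz - 5yz + 8x - 5/4y, LT = xy.

S(f_1,f_2): lcm = xy. S = 1/6y^2 - 1/4xz - 5/8yz + x - 11/96y.
  leading term y^2: no divisor's leading term divides it; move 1/6y^2 to the remainder.
  leading term xz: subtract (1/24z)·f_1 from -1/4xz - 5/8yz + x - 11/96y → -7/12yz + x - 11/96y + 1/96z
  leading term yz: no divisor's leading term divides it; move -7/12yz to the remainder.
  leading term x: subtract (-1/6)·f_1 from x - 11/96y + 1/96z → -9/32y + 1/96z - 1/24
  leading term y: no divisor's leading term divides it; move -9/32y to the remainder.
  leading term z: no divisor's leading term divides it; move 1/96z to the remainder.
  leading term 1: no divisor's leading term divides it; move -1/24 to the remainder.
  remainder 1/6y^2 - 7/12yz - 9/32y + 1/96z - 1/24 ≠ 0; add g_3 = 1/6y^2 - 7/12yz - 9/32y + 1/96z - 1/24 to the basis.

The other S-polynomials (S(f_1,g_3), S(f_2,g_3)) all reduce to 0 modulo the current basis, so we have a Gröbner basis.
Inter-reduce: drop elements whose leading term is divisible by another's, tail-reduce, and make monic.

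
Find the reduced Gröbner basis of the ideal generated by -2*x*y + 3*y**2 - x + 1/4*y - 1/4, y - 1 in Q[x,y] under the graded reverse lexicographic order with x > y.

f_1 = -2*x*y + 3*y**2 - x + 1/4*y - 1/4, LT = x*y.
f_2 = y - 1, LT = y.

S(f_1,f_2): lcm = x*y. S = -3/2*y**2 + 3/2*x - 1/8*y + 1/8.
  leading term y**2: subtract (-3/2*y)·f_2 from -3/2*y**2 + 3/2*x - 1/8*y + 1/8 → 3/2*x - 13/8*y + 1/8
  leading term x: no divisor's leading term divides it; move 3/2*x to the remainder.
  leading term y: subtract (-13/8)·f_2 from -13/8*y + 1/8 → -3/2
  leading term 1: no divisor's leading term divides it; move -3/2 to the remainder.
  remainder 3/2*x - 3/2 ≠ 0; add g_3 = 3/2*x - 3/2 to the basis.

The other S-polynomials (S(f_1,g_3), S(f_2,g_3)) all reduce to 0 modulo the current basis, so we have a Gröbner basis.
Inter-reduce: drop elements whose leading term is divisible by another's, tail-reduce, and make monic.

G = {x - 1, y - 1}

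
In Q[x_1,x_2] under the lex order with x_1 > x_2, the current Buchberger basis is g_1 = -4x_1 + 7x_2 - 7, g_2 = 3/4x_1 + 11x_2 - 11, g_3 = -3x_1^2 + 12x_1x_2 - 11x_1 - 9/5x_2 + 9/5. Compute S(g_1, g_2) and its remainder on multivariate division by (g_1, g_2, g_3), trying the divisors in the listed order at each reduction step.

S(g_1, g_2) = -197/12x_2 + 197/12; remainder on division = -197/12x_2 + 197/12.

lcm(LM(g_1), LM(g_2)) = x_1.
S = (lcm/LT(g_1))·g_1 − (lcm/LT(g_2))·g_2 = -197/12x_2 + 197/12.
Reduce S modulo (g_1, g_2, g_3) in that order:
  leading term x_2: no divisor's leading term divides it; move -197/12x_2 to the remainder.
  leading term 1: no divisor's leading term divides it; move 197/12 to the remainder.
The remainder -197/12x_2 + 197/12 is nonzero, so it would be added as the next basis element.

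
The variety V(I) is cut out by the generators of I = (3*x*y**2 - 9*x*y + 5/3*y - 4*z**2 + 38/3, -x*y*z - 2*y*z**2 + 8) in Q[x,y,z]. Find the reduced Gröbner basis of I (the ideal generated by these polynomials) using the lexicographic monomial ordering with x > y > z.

G = {x*y - 1/6*x*z**3 + 19/36*x*z - 3*x - 1/3*z**4 + 19/18*z**2 + 5/9, x*z**4 - 19/6*x*z**2 + 18*x*z + 12*y*z**2 + 2*z**5 - 19/3*z**3 - 10/3*z - 48, y**2*z**2 - 3*y*z**2 - 5/18*y*z - 4*y + 2/3*z**3 - 19/9*z + 12}

f_1 = 3*x*y**2 - 9*x*y + 5/3*y - 4*z**2 + 38/3, LT = x*y**2.
f_2 = -x*y*z - 2*y*z**2 + 8, LT = x*y*z.

S(f_1,f_2): lcm = x*y**2*z. S = -3*x*y*z - 2*y**2*z**2 + 5/9*y*z + 8*y - 4/3*z**3 + 38/9*z.
  leading term x*y*z: subtract (3)·f_2 from -3*x*y*z - 2*y**2*z**2 + 5/9*y*z + 8*y - 4/3*z**3 + 38/9*z → -2*y**2*z**2 + 6*y*z**2 + 5/9*y*z + 8*y - 4/3*z**3 + 38/9*z - 24
  leading term y**2*z**2: no divisor's leading term divides it; move -2*y**2*z**2 to the remainder.
  leading term y*z**2: no divisor's leading term divides it; move 6*y*z**2 to the remainder.
  leading term y*z: no divisor's leading term divides it; move 5/9*y*z to the remainder.
  leading term y: no divisor's leading term divides it; move 8*y to the remainder.
  leading term z**3: no divisor's leading term divides it; move -4/3*z**3 to the remainder.
  leading term z: no divisor's leading term divides it; move 38/9*z to the remainder.
  leading term 1: no divisor's leading term divides it; move -24 to the remainder.
  remainder -2*y**2*z**2 + 6*y*z**2 + 5/9*y*z + 8*y - 4/3*z**3 + 38/9*z - 24 ≠ 0; add g_3 = -2*y**2*z**2 + 6*y*z**2 + 5/9*y*z + 8*y - 4/3*z**3 + 38/9*z - 24 to the basis.

S(f_1,g_3): lcm = x*y**2*z**2. S = 5/18*x*y*z + 4*x*y - 2/3*x*z**3 + 19/9*x*z - 12*x + 5/9*y*z**2 - 4/3*z**4 + 38/9*z**2.
  leading term x*y*z: subtract (-5/18)·f_2 from 5/18*x*y*z + 4*x*y - 2/3*x*z**3 + 19/9*x*z - 12*x + 5/9*y*z**2 - 4/3*z**4 + 38/9*z**2 → 4*x*y - 2/3*x*z**3 + 19/9*x*z - 12*x - 4/3*z**4 + 38/9*z**2 + 20/9
  leading term x*y: no divisor's leading term divides it; move 4*x*y to the remainder.
  leading term x*z**3: no divisor's leading term divides it; move -2/3*x*z**3 to the remainder.
  leading term x*z: no divisor's leading term divides it; move 19/9*x*z to the remainder.
  leading term x: no divisor's leading term divides it; move -12*x to the remainder.
  leading term z**4: no divisor's leading term divides it; move -4/3*z**4 to the remainder.
  leading term z**2: no divisor's leading term divides it; move 38/9*z**2 to the remainder.
  leading term 1: no divisor's leading term divides it; move 20/9 to the remainder.
  remainder 4*x*y - 2/3*x*z**3 + 19/9*x*z - 12*x - 4/3*z**4 + 38/9*z**2 + 20/9 ≠ 0; add g_4 = 4*x*y - 2/3*x*z**3 + 19/9*x*z - 12*x - 4/3*z**4 + 38/9*z**2 + 20/9 to the basis.

S(f_2,g_4): lcm = x*y*z. S = 1/6*x*z**4 - 19/36*x*z**2 + 3*x*z + 2*y*z**2 + 1/3*z**5 - 19/18*z**3 - 5/9*z - 8.
  leading term x*z**4: no divisor's leading term divides it; move 1/6*x*z**4 to the remainder.
  leading term x*z**2: no divisor's leading term divides it; move -19/36*x*z**2 to the remainder.
  leading term x*z: no divisor's leading term divides it; move 3*x*z to the remainder.
  leading term y*z**2: no divisor's leading term divides it; move 2*y*z**2 to the remainder.
  leading term z**5: no divisor's leading term divides it; move 1/3*z**5 to the remainder.
  leading term z**3: no divisor's leading term divides it; move -19/18*z**3 to the remainder.
  leading term z: no divisor's leading term divides it; move -5/9*z to the remainder.
  leading term 1: no divisor's leading term divides it; move -8 to the remainder.
  remainder 1/6*x*z**4 - 19/36*x*z**2 + 3*x*z + 2*y*z**2 + 1/3*z**5 - 19/18*z**3 - 5/9*z - 8 ≠ 0; add g_5 = 1/6*x*z**4 - 19/36*x*z**2 + 3*x*z + 2*y*z**2 + 1/3*z**5 - 19/18*z**3 - 5/9*z - 8 to the basis.

The other S-polynomials (S(f_2,g_3), S(f_1,g_4), S(g_3,g_4), S(f_1,g_5), S(f_2,g_5), S(g_3,g_5), S(g_4,g_5)) all reduce to 0 modulo the current basis, so we have a Gröbner basis.
Inter-reduce: drop elements whose leading term is divisible by another's, tail-reduce, and make monic.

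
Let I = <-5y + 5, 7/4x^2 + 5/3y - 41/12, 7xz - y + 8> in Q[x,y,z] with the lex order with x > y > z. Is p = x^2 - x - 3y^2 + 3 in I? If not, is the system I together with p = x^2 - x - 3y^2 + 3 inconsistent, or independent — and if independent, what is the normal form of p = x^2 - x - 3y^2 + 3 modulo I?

First compute the reduced Gröbner basis of I by Buchberger's algorithm.
f_1 = -5y + 5, LT = y.
f_2 = 7/4x^2 + 5/3y - 41/12, LT = x^2.
f_3 = 7xz - y + 8, LT = xz.

S(f_2,f_3): lcm = x^2z. S = 1/7xy - 8/7x + 20/21yz - 41/21z.
  leading term xy: subtract (-1/35x)·f_1 from 1/7xy - 8/7x + 20/21yz - 41/21z → -x + 20/21yz - 41/21z
  leading term x: no divisor's leading term divides it; move -x to the remainder.
  leading term yz: subtract (-4/21z)·f_1 from 20/21yz - 41/21z → -z
  leading term z: no divisor's leading term divides it; move -z to the remainder.
  remainder -x - z ≠ 0; add h_4 = -x - z to the basis.

S(f_3,h_4): lcm = xz. S = -1/7y - z^2 + 8/7.
  leading term y: subtract (1/35)·f_1 from -1/7y - z^2 + 8/7 → -z^2 + 1
  leading term z^2: no divisor's leading term divides it; move -z^2 to the remainder.
  leading term 1: no divisor's leading term divides it; move 1 to the remainder.
  remainder -z^2 + 1 ≠ 0; add h_5 = -z^2 + 1 to the basis.

The other S-polynomials (S(f_1,f_2), S(f_1,f_3), S(f_1,h_4), S(f_2,h_4), S(f_1,h_5), S(f_2,h_5), S(f_3,h_5), S(h_4,h_5)) all reduce to 0 modulo the current basis, so we have a Gröbner basis.
Inter-reduce: drop elements whose leading term is divisible by another's, tail-reduce, and make monic.
Reduced Gröbner basis: {x + z, y - 1, z^2 - 1}.
Label its elements g_1 = x + z, g_2 = y - 1, g_3 = z^2 - 1.

Reduce p = x^2 - x - 3y^2 + 3 modulo G:
  leading term x^2: subtract (x)·g_1 from x^2 - x - 3y^2 + 3 → -xz - x - 3y^2 + 3
  leading term xz: subtract (-z)·g_1 from -xz - x - 3y^2 + 3 → -x - 3y^2 + z^2 + 3
  leading term x: subtract (-1)·g_1 from -x - 3y^2 + z^2 + 3 → -3y^2 + z^2 + z + 3
  leading term y^2: subtract (-3y)·g_2 from -3y^2 + z^2 + z + 3 → -3y + z^2 + z + 3
  leading term y: subtract (-3)·g_2 from -3y + z^2 + z + 3 → z^2 + z
  leading term z^2: subtract (1)·g_3 from z^2 + z → z + 1
  leading term z: no divisor's leading term divides it; move z to the remainder.
  leading term 1: no divisor's leading term divides it; move 1 to the remainder.
  normal form = z + 1.
The normal form is nonzero, so p ∉ I. Since p minus its normal form lies in I, I + (p) = I + (r) where r = z + 1; decide whether this ideal is the whole ring.
Run Buchberger on G together with r (pairs among the g_i already reduce to 0 since G is a Gröbner basis):
g_1 = x + z, LT = x.
g_2 = y - 1, LT = y.
g_3 = z^2 - 1, LT = z^2.
r = z + 1, LT = z.

The S-polynomials (S(g_1,g_2), S(g_1,g_3), S(g_1,r), S(g_2,g_3), S(g_2,r), S(g_3,r)) all reduce to 0 modulo the current basis, so we have a Gröbner basis.
Inter-reduce: drop elements whose leading term is divisible by another's, tail-reduce, and make monic.
Reduced Gröbner basis: {x - 1, y - 1, z + 1}.
The reduced Gröbner basis of I + (p) is {x - 1, y - 1, z + 1} ≠ {1}, a proper ideal, so the enlarged system stays consistent: p is independent of I, with normal form z + 1.

Ideal membership is decidable via reduction modulo a Gröbner basis.

x^2 - x - 3y^2 + 3 is independent of I; its normal form modulo I is z + 1.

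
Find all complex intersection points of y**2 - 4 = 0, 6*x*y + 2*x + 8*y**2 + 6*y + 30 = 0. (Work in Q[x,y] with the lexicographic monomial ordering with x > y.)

Compute a lex Gröbner basis by Buchberger's algorithm.
f_1 = y**2 - 4, LT = y**2.
f_2 = 6*x*y + 2*x + 8*y**2 + 6*y + 30, LT = x*y.

S(f_1,f_2): lcm = x*y**2. S = -1/3*x*y - 4*x - 4/3*y**3 - y**2 - 5*y.
  leading term x*y: subtract (-1/18)·f_2 from -1/3*x*y - 4*x - 4/3*y**3 - y**2 - 5*y → -35/9*x - 4/3*y**3 - 5/9*y**2 - 14/3*y + 5/3
  leading term x: no divisor's leading term divides it; move -35/9*x to the remainder.
  leading term y**3: subtract (-4/3*y)·f_1 from -4/3*y**3 - 5/9*y**2 - 14/3*y + 5/3 → -5/9*y**2 - 10*y + 5/3
  leading term y**2: subtract (-5/9)·f_1 from -5/9*y**2 - 10*y + 5/3 → -10*y - 5/9
  leading term y: no divisor's leading term divides it; move -10*y to the remainder.
  leading term 1: no divisor's leading term divides it; move -5/9 to the remainder.
  remainder -35/9*x - 10*y - 5/9 ≠ 0; add h_3 = -35/9*x - 10*y - 5/9 to the basis.

The other S-polynomials (S(f_1,h_3), S(f_2,h_3)) all reduce to 0 modulo the current basis, so we have a Gröbner basis.
Inter-reduce: drop elements whose leading term is divisible by another's, tail-reduce, and make monic.
Reduced Gröbner basis: {x + 18/7*y + 1/7, y**2 - 4}.

Since the basis is lex-ordered, y**2 - 4 is univariate in y. Its roots are {-2, 2}. Back-substituting each root into the other basis elements fixes the other coordinates.
  y = -2: the earlier basis element becomes x - 5 = 0, giving x = 5 — point (5, -2).
  y = 2: the earlier basis element becomes x + 37/7 = 0, giving x = -37/7 — point (-37/7, 2).

{(5, -2), (-37/7, 2)}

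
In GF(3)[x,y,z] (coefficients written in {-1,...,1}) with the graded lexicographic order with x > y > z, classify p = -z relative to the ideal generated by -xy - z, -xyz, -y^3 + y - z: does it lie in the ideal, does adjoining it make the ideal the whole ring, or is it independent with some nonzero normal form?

-z is independent of I; its normal form modulo I is -z.

First compute the reduced Gröbner basis of I by Buchberger's algorithm.
f_1 = -xy - z, LT = xy.
f_2 = -xyz, LT = xyz.
f_3 = -y^3 + y - z, LT = y^3.

S(f_1,f_2): lcm = xyz. S = z^2.
  leading term z^2: no divisor's leading term divides it; move z^2 to the remainder.
  remainder z^2 ≠ 0; add h_4 = z^2 to the basis.

S(f_1,f_3): lcm = xy^3. S = y^2z + xy - xz.
  leading term y^2z: no divisor's leading term divides it; move y^2z to the remainder.
  leading term xy: subtract (-1)·f_1 from xy - xz → -xz - z
  leading term xz: no divisor's leading term divides it; move -xz to the remainder.
  leading term z: no divisor's leading term divides it; move -z to the remainder.
  remainder y^2z - xz - z ≠ 0; add h_5 = y^2z - xz - z to the basis.

S(f_1,h_5): lcm = xy^2z. S = x^2z + yz^2 + xz.
  leading term x^2z: no divisor's leading term divides it; move x^2z to the remainder.
  leading term yz^2: subtract (y)·h_4 from yz^2 + xz → xz
  leading term xz: no divisor's leading term divides it; move xz to the remainder.
  remainder x^2z + xz ≠ 0; add h_6 = x^2z + xz to the basis.

The other S-polynomials (S(f_2,f_3), S(f_1,h_4), S(f_2,h_4), S(f_3,h_4), S(f_2,h_5), S(f_3,h_5), S(h_4,h_5), S(f_1,h_6), S(f_2,h_6), S(f_3,h_6), S(h_4,h_6), S(h_5,h_6)) all reduce to 0 modulo the current basis, so we have a Gröbner basis.
Inter-reduce: drop elements whose leading term is divisible by another's, tail-reduce, and make monic.
Reduced Gröbner basis: {x^2z + xz, y^3 - y + z, y^2z - xz - z, xy + z, z^2}.
Label its elements g_1 = x^2z + xz, g_2 = y^3 - y + z, g_3 = y^2z - xz - z, g_4 = xy + z, g_5 = z^2.

Reduce p = -z modulo G:
  leading term z: no divisor's leading term divides it; move -z to the remainder.
  normal form = -z.
The normal form is nonzero, so p ∉ I. Since p minus its normal form lies in I, I + (p) = I + (r) where r = -z; decide whether this ideal is the whole ring.
Run Buchberger on G together with r (pairs among the g_i already reduce to 0 since G is a Gröbner basis):
g_1 = x^2z + xz, LT = x^2z.
g_2 = y^3 - y + z, LT = y^3.
g_3 = y^2z - xz - z, LT = y^2z.
g_4 = xy + z, LT = xy.
g_5 = z^2, LT = z^2.
r = -z, LT = z.

The S-polynomials (S(g_1,g_2), S(g_1,g_3), S(g_1,g_4), S(g_1,g_5), S(g_1,r), S(g_2,g_3), S(g_2,g_4), S(g_2,g_5), S(g_2,r), S(g_3,g_4), S(g_3,g_5), S(g_3,r), S(g_4,g_5), S(g_4,r), S(g_5,r)) all reduce to 0 modulo the current basis, so we have a Gröbner basis.
Inter-reduce: drop elements whose leading term is divisible by another's, tail-reduce, and make monic.
Reduced Gröbner basis: {y^3 - y, xy, z}.
The reduced Gröbner basis of I + (p) is {y^3 - y, xy, z} ≠ {1}, a proper ideal, so the enlarged system stays consistent: p is independent of I, with normal form -z.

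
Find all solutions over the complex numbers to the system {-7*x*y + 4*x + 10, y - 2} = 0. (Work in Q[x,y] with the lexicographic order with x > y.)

{(1, 2)}

Compute a lex Gröbner basis by Buchberger's algorithm.
f_1 = -7*x*y + 4*x + 10, LT = x*y.
f_2 = y - 2, LT = y.

S(f_1,f_2): lcm = x*y. S = 10/7*x - 10/7.
  leading term x: no divisor's leading term divides it; move 10/7*x to the remainder.
  leading term 1: no divisor's leading term divides it; move -10/7 to the remainder.
  remainder 10/7*x - 10/7 ≠ 0; add h_3 = 10/7*x - 10/7 to the basis.

S(f_1,h_3): lcm = x*y. S = -4/7*x + y - 10/7.
  leading term x: subtract (-2/5)·h_3 from -4/7*x + y - 10/7 → y - 2
  leading term y: subtract (1)·f_2 from y - 2 → 0
  remainder 0.

S(f_2,h_3): leading monomials are coprime, so the S-polynomial reduces to 0 (Buchberger's first criterion).
Every S-polynomial of the final basis reduces to 0, so we have a Gröbner basis.
Inter-reduce: drop elements whose leading term is divisible by another's, tail-reduce, and make monic.
Reduced Gröbner basis: {x - 1, y - 2}.

Since the basis is lex-ordered, y - 2 is univariate in y. Its roots are {2}. Back-substituting each root into the other basis elements fixes the other coordinates.
  y = 2: the earlier basis element becomes x - 1 = 0, giving x = 1 — point (1, 2).
Each listed point satisfies every original equation (direct substitution).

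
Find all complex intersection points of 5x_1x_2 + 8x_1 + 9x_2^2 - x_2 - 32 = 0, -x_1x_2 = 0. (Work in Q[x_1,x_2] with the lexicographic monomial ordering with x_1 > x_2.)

Compute a lex Gröbner basis by Buchberger's algorithm.
f_1 = 5x_1x_2 + 8x_1 + 9x_2^2 - x_2 - 32, LT = x_1x_2.
f_2 = -x_1x_2, LT = x_1x_2.

S(f_1,f_2): lcm = x_1x_2. S = 8/5x_1 + 9/5x_2^2 - 1/5x_2 - 32/5.
  leading term x_1: no divisor's leading term divides it; move 8/5x_1 to the remainder.
  leading term x_2^2: no divisor's leading term divides it; move 9/5x_2^2 to the remainder.
  leading term x_2: no divisor's leading term divides it; move -1/5x_2 to the remainder.
  leading term 1: no divisor's leading term divides it; move -32/5 to the remainder.
  remainder 8/5x_1 + 9/5x_2^2 - 1/5x_2 - 32/5 ≠ 0; add h_3 = 8/5x_1 + 9/5x_2^2 - 1/5x_2 - 32/5 to the basis.

S(f_1,h_3): lcm = x_1x_2. S = 8/5x_1 - 9/8x_2^3 + 77/40x_2^2 + 19/5x_2 - 32/5.
  leading term x_1: subtract (1)·h_3 from 8/5x_1 - 9/8x_2^3 + 77/40x_2^2 + 19/5x_2 - 32/5 → -9/8x_2^3 + 1/8x_2^2 + 4x_2
  leading term x_2^3: no divisor's leading term divides it; move -9/8x_2^3 to the remainder.
  leading term x_2^2: no divisor's leading term divides it; move 1/8x_2^2 to the remainder.
  leading term x_2: no divisor's leading term divides it; move 4x_2 to the remainder.
  remainder -9/8x_2^3 + 1/8x_2^2 + 4x_2 ≠ 0; add h_4 = -9/8x_2^3 + 1/8x_2^2 + 4x_2 to the basis.

S(f_2,h_3): lcm = x_1x_2. S = -9/8x_2^3 + 1/8x_2^2 + 4x_2.
  leading term x_2^3: subtract (1)·h_4 from -9/8x_2^3 + 1/8x_2^2 + 4x_2 → 0
  remainder 0.

S(f_1,h_4): lcm = x_1x_2^3. S = 77/45x_1x_2^2 + 32/9x_1x_2 + 9/5x_2^4 - 1/5x_2^3 - 32/5x_2^2.
  leading term x_1x_2^2: subtract (77/225x_2)·f_1 from 77/45x_1x_2^2 + 32/9x_1x_2 + 9/5x_2^4 - 1/5x_2^3 - 32/5x_2^2 → 184/225x_1x_2 + 9/5x_2^4 - 82/25x_2^3 - 1363/225x_2^2 + 2464/225x_2
  leading term x_1x_2: subtract (184/1125)·f_1 from 184/225x_1x_2 + 9/5x_2^4 - 82/25x_2^3 - 1363/225x_2^2 + 2464/225x_2 → -1472/1125x_1 + 9/5x_2^4 - 82/25x_2^3 - 8471/1125x_2^2 + 4168/375x_2 + 5888/1125
  leading term x_1: subtract (-184/225)·h_3 from -1472/1125x_1 + 9/5x_2^4 - 82/25x_2^3 - 8471/1125x_2^2 + 4168/375x_2 + 5888/1125 → 9/5x_2^4 - 82/25x_2^3 - 1363/225x_2^2 + 2464/225x_2
  leading term x_2^4: subtract (-8/5x_2)·h_4 from 9/5x_2^4 - 82/25x_2^3 - 1363/225x_2^2 + 2464/225x_2 → -77/25x_2^3 + 77/225x_2^2 + 2464/225x_2
  leading term x_2^3: subtract (616/225)·h_4 from -77/25x_2^3 + 77/225x_2^2 + 2464/225x_2 → 0
  remainder 0.

S(f_2,h_4): lcm = x_1x_2^3. S = 1/9x_1x_2^2 + 32/9x_1x_2.
  leading term x_1x_2^2: subtract (1/45x_2)·f_1 from 1/9x_1x_2^2 + 32/9x_1x_2 → 152/45x_1x_2 - 1/5x_2^3 + 1/45x_2^2 + 32/45x_2
  leading term x_1x_2: subtract (152/225)·f_1 from 152/45x_1x_2 - 1/5x_2^3 + 1/45x_2^2 + 32/45x_2 → -1216/225x_1 - 1/5x_2^3 - 1363/225x_2^2 + 104/75x_2 + 4864/225
  leading term x_1: subtract (-152/45)·h_3 from -1216/225x_1 - 1/5x_2^3 - 1363/225x_2^2 + 104/75x_2 + 4864/225 → -1/5x_2^3 + 1/45x_2^2 + 32/45x_2
  leading term x_2^3: subtract (8/45)·h_4 from -1/5x_2^3 + 1/45x_2^2 + 32/45x_2 → 0
  remainder 0.

S(h_3,h_4): leading monomials are coprime, so the S-polynomial reduces to 0 (Buchberger's first criterion).
Every S-polynomial of the final basis reduces to 0, so we have a Gröbner basis.
Inter-reduce: drop elements whose leading term is divisible by another's, tail-reduce, and make monic.
Reduced Gröbner basis: {x_1 + 9/8x_2^2 - 1/8x_2 - 4, x_2^3 - 1/9x_2^2 - 32/9x_2}.

A lex Gröbner basis eliminates variables successively. Here x_2^3 - 1/9x_2^2 - 32/9x_2 depends only on x_2, with roots {0, 1/18 - sqrt(1153)/18, 1/18 + sqrt(1153)/18}; lifting each root through the earlier basis elements recovers the full solutions.
  x_2 = 0: the earlier basis element becomes x_1 - 4 = 0, giving x_1 = 4 — point (4, 0).
  x_2 = 1/18 - sqrt(1153)/18: the earlier basis element becomes x_1 = 0, giving x_1 = 0 — point (0, 1/18 - sqrt(1153)/18).
  x_2 = 1/18 + sqrt(1153)/18: the earlier basis element becomes x_1 = 0, giving x_1 = 0 — point (0, 1/18 + sqrt(1153)/18).
Substituting each solution back into the original system confirms all equations vanish.

{(4, 0), (0, 1/18 - sqrt(1153)/18), (0, 1/18 + sqrt(1153)/18)}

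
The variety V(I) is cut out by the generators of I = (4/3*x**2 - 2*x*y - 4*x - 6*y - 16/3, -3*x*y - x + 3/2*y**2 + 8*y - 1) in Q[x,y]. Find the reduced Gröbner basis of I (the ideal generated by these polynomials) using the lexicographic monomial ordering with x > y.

This is the nonlinear analogue of row-reducing a linear system.

f_1 = 4/3*x**2 - 2*x*y - 4*x - 6*y - 16/3, LT = x**2.
f_2 = -3*x*y - x + 3/2*y**2 + 8*y - 1, LT = x*y.

S(f_1,f_2): lcm = x**2*y. S = -1/3*x**2 - x*y**2 - 1/3*x*y - 1/3*x - 9/2*y**2 - 4*y.
  leading term x**2: subtract (-1/4)·f_1 from -1/3*x**2 - x*y**2 - 1/3*x*y - 1/3*x - 9/2*y**2 - 4*y → -x*y**2 - 5/6*x*y - 4/3*x - 9/2*y**2 - 11/2*y - 4/3
  leading term x*y**2: subtract (1/3*y)·f_2 from -x*y**2 - 5/6*x*y - 4/3*x - 9/2*y**2 - 11/2*y - 4/3 → -1/2*x*y - 4/3*x - 1/2*y**3 - 43/6*y**2 - 31/6*y - 4/3
  leading term x*y: subtract (1/6)·f_2 from -1/2*x*y - 4/3*x - 1/2*y**3 - 43/6*y**2 - 31/6*y - 4/3 → -7/6*x - 1/2*y**3 - 89/12*y**2 - 13/2*y - 7/6
  leading term x: no divisor's leading term divides it; move -7/6*x to the remainder.
  leading term y**3: no divisor's leading term divides it; move -1/2*y**3 to the remainder.
  leading term y**2: no divisor's leading term divides it; move -89/12*y**2 to the remainder.
  leading term y: no divisor's leading term divides it; move -13/2*y to the remainder.
  leading term 1: no divisor's leading term divides it; move -7/6 to the remainder.
  remainder -7/6*x - 1/2*y**3 - 89/12*y**2 - 13/2*y - 7/6 ≠ 0; add g_3 = -7/6*x - 1/2*y**3 - 89/12*y**2 - 13/2*y - 7/6 to the basis.

S(f_1,g_3): lcm = x**2. S = -3/7*x*y**3 - 89/14*x*y**2 - 99/14*x*y - 4*x - 9/2*y - 4.
  leading term x*y**3: subtract (1/7*y**2)·f_2 from -3/7*x*y**3 - 89/14*x*y**2 - 99/14*x*y - 4*x - 9/2*y - 4 → -87/14*x*y**2 - 99/14*x*y - 4*x - 3/14*y**4 - 8/7*y**3 + 1/7*y**2 - 9/2*y - 4
  leading term x*y**2: subtract (29/14*y)·f_2 from -87/14*x*y**2 - 99/14*x*y - 4*x - 3/14*y**4 - 8/7*y**3 + 1/7*y**2 - 9/2*y - 4 → -5*x*y - 4*x - 3/14*y**4 - 17/4*y**3 - 115/7*y**2 - 17/7*y - 4
  leading term x*y: subtract (5/3)·f_2 from -5*x*y - 4*x - 3/14*y**4 - 17/4*y**3 - 115/7*y**2 - 17/7*y - 4 → -7/3*x - 3/14*y**4 - 17/4*y**3 - 265/14*y**2 - 331/21*y - 7/3
  leading term x: subtract (2)·g_3 from -7/3*x - 3/14*y**4 - 17/4*y**3 - 265/14*y**2 - 331/21*y - 7/3 → -3/14*y**4 - 13/4*y**3 - 86/21*y**2 - 58/21*y
  leading term y**4: no divisor's leading term divides it; move -3/14*y**4 to the remainder.
  leading term y**3: no divisor's leading term divides it; move -13/4*y**3 to the remainder.
  leading term y**2: no divisor's leading term divides it; move -86/21*y**2 to the remainder.
  leading term y: no divisor's leading term divides it; move -58/21*y to the remainder.
  remainder -3/14*y**4 - 13/4*y**3 - 86/21*y**2 - 58/21*y ≠ 0; add g_4 = -3/14*y**4 - 13/4*y**3 - 86/21*y**2 - 58/21*y to the basis.

The other S-polynomials (S(f_2,g_3), S(f_1,g_4), S(f_2,g_4), S(g_3,g_4)) all reduce to 0 modulo the current basis, so we have a Gröbner basis.
Inter-reduce: drop elements whose leading term is divisible by another's, tail-reduce, and make monic.

G = {x + 3/7*y**3 + 89/14*y**2 + 39/7*y + 1, y**4 + 91/6*y**3 + 172/9*y**2 + 116/9*y}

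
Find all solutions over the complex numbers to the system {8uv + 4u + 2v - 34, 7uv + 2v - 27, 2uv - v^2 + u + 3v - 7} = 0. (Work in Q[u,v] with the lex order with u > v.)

Compute a lex Gröbner basis by Buchberger's algorithm.
f_1 = 8uv + 4u + 2v - 34, LT = uv.
f_2 = 7uv + 2v - 27, LT = uv.
f_3 = 2uv + u - v^2 + 3v - 7, LT = uv.

S(f_1,f_2): lcm = uv. S = 1/2u - 1/28v - 11/28.
  reduce S modulo (f_1, f_2, f_3):
  remainder 1/2u - 1/28v - 11/28 ≠ 0; add h_4 = 1/2u - 1/28v - 11/28 to the basis.

S(f_1,f_3): lcm = uv. S = 1/2v^2 - 5/4v - 3/4.
  reduce S modulo (f_1, f_2, f_3, h_4):
  remainder 1/2v^2 - 5/4v - 3/4 ≠ 0; add h_5 = 1/2v^2 - 5/4v - 3/4 to the basis.

S(f_1,h_4): lcm = uv. S = 1/2u + 1/14v^2 + 29/28v - 17/4.
  reduce S modulo (f_1, f_2, f_3, h_4, h_5):
  remainder 5/4v - 15/4 ≠ 0; add h_6 = 5/4v - 15/4 to the basis.

The other S-polynomials (S(f_2,f_3), S(f_2,h_4), S(f_3,h_4), S(f_1,h_5), S(f_2,h_5), S(f_3,h_5), S(h_4,h_5), S(f_1,h_6), S(f_2,h_6), S(f_3,h_6), S(h_4,h_6), S(h_5,h_6)) all reduce to 0 modulo the current basis, so we have a Gröbner basis.
Inter-reduce: drop elements whose leading term is divisible by another's, tail-reduce, and make monic.
Reduced Gröbner basis: {u - 1, v - 3}.

From the last basis element, v - 3 = 0, so v takes values in {3}. Each choice, substituted upward through the basis, yields the corresponding point(s) of the solution set.
  v = 3: the earlier basis element becomes u - 1 = 0, giving u = 1 — point (1, 3).

{(1, 3)}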